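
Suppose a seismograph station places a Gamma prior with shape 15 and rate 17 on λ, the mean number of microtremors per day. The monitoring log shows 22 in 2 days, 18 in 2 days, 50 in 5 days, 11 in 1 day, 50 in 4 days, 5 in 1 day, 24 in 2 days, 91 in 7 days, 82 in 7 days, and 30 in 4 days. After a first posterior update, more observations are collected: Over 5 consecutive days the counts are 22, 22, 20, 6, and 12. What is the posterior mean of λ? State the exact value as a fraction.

160/19

Total count: 22 + 18 + 50 + 11 + 50 + 5 + 24 + 91 + 82 + 30 = 383.
Total exposure: 2 + 2 + 5 + 1 + 4 + 1 + 2 + 7 + 7 + 4 = 35 days.
After the first batch: Gamma(15 + 383, 17 + 35) = Gamma(398, 52).
Total count: 22 + 22 + 20 + 6 + 12 = 82.
Total exposure: 5 days.
After the second batch: Gamma(398 + 82, 52 + 5) = Gamma(480, 57).
Posterior mean = α'/β' = 480/57 = 160/19.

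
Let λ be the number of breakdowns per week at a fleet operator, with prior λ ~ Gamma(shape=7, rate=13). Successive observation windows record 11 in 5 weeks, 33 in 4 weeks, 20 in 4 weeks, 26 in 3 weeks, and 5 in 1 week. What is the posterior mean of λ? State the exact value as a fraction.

Total count: 11 + 33 + 20 + 26 + 5 = 95.
Total exposure: 5 + 4 + 4 + 3 + 1 = 17 weeks.
Gamma(α, β) with Poisson data over total exposure Σt gives posterior Gamma(α+Σx, β+Σt) = Gamma(102, 30).
Posterior mean = α'/β' = 102/30 = 17/5.

17/5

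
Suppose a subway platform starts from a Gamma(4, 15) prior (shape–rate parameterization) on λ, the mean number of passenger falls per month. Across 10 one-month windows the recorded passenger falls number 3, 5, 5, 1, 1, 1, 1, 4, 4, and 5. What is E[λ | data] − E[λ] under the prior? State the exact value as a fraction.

Total count: 3 + 5 + 5 + 1 + 1 + 1 + 1 + 4 + 4 + 5 = 30.
Total exposure: 10 months.
The Gamma prior is conjugate for the Poisson rate, so λ | data ~ Gamma(4+30, 15+10) = Gamma(34, 25).
Posterior mean = 34/25 = 34/25; prior mean = 4/15 = 4/15. Difference = 34/25 − 4/15 = 82/75.

82/75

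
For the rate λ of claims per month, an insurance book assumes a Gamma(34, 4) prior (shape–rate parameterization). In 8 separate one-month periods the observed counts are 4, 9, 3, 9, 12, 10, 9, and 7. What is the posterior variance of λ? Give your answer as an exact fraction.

Total count: 4 + 9 + 3 + 9 + 12 + 10 + 9 + 7 = 63.
Total exposure: 8 months.
Posterior: α' = 34 + 63 = 97, β' = 4 + 8 = 12.
Posterior variance = α'/β'² = 97/144.

97/144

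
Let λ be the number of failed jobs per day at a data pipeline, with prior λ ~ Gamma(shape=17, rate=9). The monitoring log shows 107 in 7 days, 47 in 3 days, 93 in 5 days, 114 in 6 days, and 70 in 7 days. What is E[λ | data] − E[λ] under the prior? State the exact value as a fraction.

3403/333

Total count: 107 + 47 + 93 + 114 + 70 = 431.
Total exposure: 7 + 3 + 5 + 6 + 7 = 28 days.
Conjugate update: add total count to the shape and total exposure to the rate, giving Gamma(448, 37).
Posterior mean = 448/37 = 448/37; prior mean = 17/9 = 17/9. Difference = 448/37 − 17/9 = 3403/333.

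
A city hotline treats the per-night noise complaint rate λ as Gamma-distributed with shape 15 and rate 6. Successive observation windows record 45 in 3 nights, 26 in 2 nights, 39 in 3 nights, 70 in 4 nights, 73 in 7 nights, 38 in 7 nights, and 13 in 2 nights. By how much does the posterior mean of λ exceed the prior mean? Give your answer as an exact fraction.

Total count: 45 + 26 + 39 + 70 + 73 + 38 + 13 = 304.
Total exposure: 3 + 2 + 3 + 4 + 7 + 7 + 2 = 28 nights.
By Gamma–Poisson conjugacy, the posterior is Gamma(α + Σx, β + Σt) = Gamma(15 + 304, 6 + 28) = Gamma(319, 34).
Posterior mean = 319/34 = 319/34; prior mean = 15/6 = 5/2. Difference = 319/34 − 5/2 = 117/17.

117/17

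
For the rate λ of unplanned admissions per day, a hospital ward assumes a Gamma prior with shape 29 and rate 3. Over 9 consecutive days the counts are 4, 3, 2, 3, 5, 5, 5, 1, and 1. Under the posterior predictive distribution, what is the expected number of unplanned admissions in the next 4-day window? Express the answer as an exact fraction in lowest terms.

Total count: 4 + 3 + 2 + 3 + 5 + 5 + 5 + 1 + 1 = 29.
Total exposure: 9 days.
Conjugate update: add total count to the shape and total exposure to the rate, giving Gamma(58, 12).
Predictive mean over a 4-day window = T·E[λ|data] = 4·58/12 = 58/3.

58/3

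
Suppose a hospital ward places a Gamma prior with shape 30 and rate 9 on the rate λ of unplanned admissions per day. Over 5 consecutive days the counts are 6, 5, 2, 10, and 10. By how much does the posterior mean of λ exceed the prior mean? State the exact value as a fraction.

Total count: 6 + 5 + 2 + 10 + 10 = 33.
Total exposure: 5 days.
Posterior: α' = 30 + 33 = 63, β' = 9 + 5 = 14.
Posterior mean = 63/14 = 9/2; prior mean = 30/9 = 10/3. Difference = 9/2 − 10/3 = 7/6.

7/6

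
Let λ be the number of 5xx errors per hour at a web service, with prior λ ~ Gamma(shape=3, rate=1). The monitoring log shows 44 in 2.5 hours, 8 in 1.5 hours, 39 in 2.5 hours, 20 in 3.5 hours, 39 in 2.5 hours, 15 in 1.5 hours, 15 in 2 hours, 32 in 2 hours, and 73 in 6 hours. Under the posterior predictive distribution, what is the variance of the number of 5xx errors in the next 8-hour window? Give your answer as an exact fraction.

76032/625

Total count: 44 + 8 + 39 + 20 + 39 + 15 + 15 + 32 + 73 = 285.
Total exposure: 2.5 + 1.5 + 2.5 + 3.5 + 2.5 + 1.5 + 2 + 2 + 6 = 24 hours.
The Gamma prior is conjugate for the Poisson rate, so λ | data ~ Gamma(3+285, 1+24) = Gamma(288, 25).
The posterior predictive for a window of length T is Negative Binomial with variance T·α'·(β'+T)/β'² = 8·288·33/625 = 76032/625.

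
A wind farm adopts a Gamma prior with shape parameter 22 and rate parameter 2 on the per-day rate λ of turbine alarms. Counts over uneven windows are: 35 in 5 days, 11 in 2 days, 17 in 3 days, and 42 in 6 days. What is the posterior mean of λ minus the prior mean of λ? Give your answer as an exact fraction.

-71/18

Total count: 35 + 11 + 17 + 42 = 105.
Total exposure: 5 + 2 + 3 + 6 = 16 days.
Gamma(α, β) with Poisson data over total exposure Σt gives posterior Gamma(α+Σx, β+Σt) = Gamma(127, 18).
Posterior mean = 127/18 = 127/18; prior mean = 22/2 = 11. Difference = 127/18 − 11 = -71/18.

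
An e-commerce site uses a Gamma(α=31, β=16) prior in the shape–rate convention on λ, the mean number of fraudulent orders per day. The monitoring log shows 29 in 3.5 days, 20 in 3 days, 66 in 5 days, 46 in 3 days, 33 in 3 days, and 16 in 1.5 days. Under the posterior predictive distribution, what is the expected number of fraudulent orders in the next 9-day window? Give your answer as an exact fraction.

2169/35

Total count: 29 + 20 + 66 + 46 + 33 + 16 = 210.
Total exposure: 3.5 + 3 + 5 + 3 + 3 + 1.5 = 19 days.
Posterior: α' = 31 + 210 = 241, β' = 16 + 19 = 35.
Predictive mean over a 9-day window = T·E[λ|data] = 9·241/35 = 2169/35.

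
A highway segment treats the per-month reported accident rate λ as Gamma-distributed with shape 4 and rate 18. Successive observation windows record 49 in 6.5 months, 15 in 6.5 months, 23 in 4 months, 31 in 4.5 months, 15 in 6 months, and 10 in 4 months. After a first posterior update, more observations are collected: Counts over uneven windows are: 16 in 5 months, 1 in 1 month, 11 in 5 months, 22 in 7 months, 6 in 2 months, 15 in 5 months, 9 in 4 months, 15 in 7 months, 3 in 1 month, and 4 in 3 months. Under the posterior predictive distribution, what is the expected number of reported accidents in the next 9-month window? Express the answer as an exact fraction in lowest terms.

Total count: 49 + 15 + 23 + 31 + 15 + 10 = 143.
Total exposure: 6.5 + 6.5 + 4 + 4.5 + 6 + 4 = 31.5 months.
After the first batch: Gamma(4 + 143, 18 + 31.5) = Gamma(147, 99/2).
Total count: 16 + 1 + 11 + 22 + 6 + 15 + 9 + 15 + 3 + 4 = 102.
Total exposure: 5 + 1 + 5 + 7 + 2 + 5 + 4 + 7 + 1 + 3 = 40 months.
After the second batch: Gamma(147 + 102, 99/2 + 40) = Gamma(249, 179/2).
Predictive mean over a 9-month window = T·E[λ|data] = 9·249/(179/2) = 4482/179.

4482/179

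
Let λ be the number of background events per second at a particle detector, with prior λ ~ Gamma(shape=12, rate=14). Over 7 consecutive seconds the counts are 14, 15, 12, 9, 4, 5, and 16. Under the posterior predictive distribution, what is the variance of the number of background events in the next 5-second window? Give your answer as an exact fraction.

Total count: 14 + 15 + 12 + 9 + 4 + 5 + 16 = 75.
Total exposure: 7 seconds.
Conjugate update: add total count to the shape and total exposure to the rate, giving Gamma(87, 21).
The posterior predictive for a window of length T is Negative Binomial with variance T·α'·(β'+T)/β'² = 5·87·26/441 = 3770/147.

3770/147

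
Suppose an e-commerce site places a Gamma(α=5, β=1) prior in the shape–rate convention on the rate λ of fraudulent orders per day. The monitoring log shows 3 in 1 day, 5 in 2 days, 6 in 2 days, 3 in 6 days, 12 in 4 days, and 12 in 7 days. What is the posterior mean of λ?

2

Total count: 3 + 5 + 6 + 3 + 12 + 12 = 41.
Total exposure: 1 + 2 + 2 + 6 + 4 + 7 = 22 days.
Posterior: α' = 5 + 41 = 46, β' = 1 + 22 = 23.
Posterior mean = α'/β' = 46/23 = 2.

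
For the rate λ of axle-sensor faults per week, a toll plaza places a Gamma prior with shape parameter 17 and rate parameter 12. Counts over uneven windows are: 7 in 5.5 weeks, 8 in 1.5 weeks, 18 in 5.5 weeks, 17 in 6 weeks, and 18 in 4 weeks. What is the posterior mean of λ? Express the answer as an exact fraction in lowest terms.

Total count: 7 + 8 + 18 + 17 + 18 = 68.
Total exposure: 5.5 + 1.5 + 5.5 + 6 + 4 = 22.5 weeks.
Gamma(α, β) with Poisson data over total exposure Σt gives posterior Gamma(α+Σx, β+Σt) = Gamma(85, 69/2).
Posterior mean = α'/β' = 85/(69/2) = 170/69.

170/69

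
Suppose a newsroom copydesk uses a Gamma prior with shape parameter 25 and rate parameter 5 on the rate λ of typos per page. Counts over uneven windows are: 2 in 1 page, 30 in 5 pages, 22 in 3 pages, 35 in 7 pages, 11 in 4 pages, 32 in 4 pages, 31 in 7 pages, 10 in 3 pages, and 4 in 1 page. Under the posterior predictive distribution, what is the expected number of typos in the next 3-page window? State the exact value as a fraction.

Total count: 2 + 30 + 22 + 35 + 11 + 32 + 31 + 10 + 4 = 177.
Total exposure: 1 + 5 + 3 + 7 + 4 + 4 + 7 + 3 + 1 = 35 pages.
By Gamma–Poisson conjugacy, the posterior is Gamma(α + Σx, β + Σt) = Gamma(25 + 177, 5 + 35) = Gamma(202, 40).
Predictive mean over a 3-page window = T·E[λ|data] = 3·202/40 = 303/20.

303/20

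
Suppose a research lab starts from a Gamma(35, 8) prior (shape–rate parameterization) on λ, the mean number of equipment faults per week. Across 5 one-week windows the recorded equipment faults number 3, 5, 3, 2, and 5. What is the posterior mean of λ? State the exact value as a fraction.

53/13

Total count: 3 + 5 + 3 + 2 + 5 = 18.
Total exposure: 5 weeks.
By Gamma–Poisson conjugacy, the posterior is Gamma(α + Σx, β + Σt) = Gamma(35 + 18, 8 + 5) = Gamma(53, 13).
Posterior mean = α'/β' = 53/13.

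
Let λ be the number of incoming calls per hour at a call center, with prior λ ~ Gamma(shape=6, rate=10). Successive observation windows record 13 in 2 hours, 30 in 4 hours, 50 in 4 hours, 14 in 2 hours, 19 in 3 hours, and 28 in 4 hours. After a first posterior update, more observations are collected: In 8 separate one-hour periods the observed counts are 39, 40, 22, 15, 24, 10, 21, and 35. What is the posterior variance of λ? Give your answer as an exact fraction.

366/1369

Total count: 13 + 30 + 50 + 14 + 19 + 28 = 154.
Total exposure: 2 + 4 + 4 + 2 + 3 + 4 = 19 hours.
After the first batch: Gamma(6 + 154, 10 + 19) = Gamma(160, 29).
Total count: 39 + 40 + 22 + 15 + 24 + 10 + 21 + 35 = 206.
Total exposure: 8 hours.
After the second batch: Gamma(160 + 206, 29 + 8) = Gamma(366, 37).
Posterior variance = α'/β'² = 366/1369.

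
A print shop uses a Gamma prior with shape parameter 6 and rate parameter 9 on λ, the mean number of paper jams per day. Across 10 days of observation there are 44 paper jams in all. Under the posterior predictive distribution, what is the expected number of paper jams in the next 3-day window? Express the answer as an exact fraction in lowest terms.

Total count 44 over total exposure 10 days.
By Gamma–Poisson conjugacy, the posterior is Gamma(α + Σx, β + Σt) = Gamma(6 + 44, 9 + 10) = Gamma(50, 19).
Predictive mean over a 3-day window = T·E[λ|data] = 3·50/19 = 150/19.

150/19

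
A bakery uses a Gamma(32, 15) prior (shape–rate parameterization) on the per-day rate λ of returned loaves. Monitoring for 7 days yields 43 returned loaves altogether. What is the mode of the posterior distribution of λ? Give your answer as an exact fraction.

Total count 43 over total exposure 7 days.
By Gamma–Poisson conjugacy, the posterior is Gamma(α + Σx, β + Σt) = Gamma(32 + 43, 15 + 7) = Gamma(75, 22).
Posterior mode = (α'−1)/β' = 74/22 = 37/11.

37/11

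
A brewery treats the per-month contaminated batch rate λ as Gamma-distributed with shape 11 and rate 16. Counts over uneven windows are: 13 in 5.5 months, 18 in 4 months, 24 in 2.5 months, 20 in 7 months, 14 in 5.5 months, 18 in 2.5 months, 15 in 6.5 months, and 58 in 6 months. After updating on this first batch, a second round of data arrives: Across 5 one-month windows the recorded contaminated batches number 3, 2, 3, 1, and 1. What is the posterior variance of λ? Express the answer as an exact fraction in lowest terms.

Total count: 13 + 18 + 24 + 20 + 14 + 18 + 15 + 58 = 180.
Total exposure: 5.5 + 4 + 2.5 + 7 + 5.5 + 2.5 + 6.5 + 6 = 39.5 months.
After the first batch: Gamma(11 + 180, 16 + 39.5) = Gamma(191, 111/2).
Total count: 3 + 2 + 3 + 1 + 1 = 10.
Total exposure: 5 months.
After the second batch: Gamma(191 + 10, 111/2 + 5) = Gamma(201, 121/2).
Posterior variance = α'/β'² = 201/(14641/4) = 804/14641.

804/14641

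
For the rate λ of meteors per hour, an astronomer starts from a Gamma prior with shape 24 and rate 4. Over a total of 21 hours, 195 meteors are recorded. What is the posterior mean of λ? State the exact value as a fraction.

Total count 195 over total exposure 21 hours.
Conjugate update: add total count to the shape and total exposure to the rate, giving Gamma(219, 25).
Posterior mean = α'/β' = 219/25.

219/25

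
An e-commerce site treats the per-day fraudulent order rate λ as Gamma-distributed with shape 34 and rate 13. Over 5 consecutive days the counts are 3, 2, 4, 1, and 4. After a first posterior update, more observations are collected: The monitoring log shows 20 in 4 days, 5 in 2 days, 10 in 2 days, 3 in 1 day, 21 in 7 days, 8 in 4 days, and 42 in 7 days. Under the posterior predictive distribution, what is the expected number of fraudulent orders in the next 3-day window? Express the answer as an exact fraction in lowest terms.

157/15

Total count: 3 + 2 + 4 + 1 + 4 = 14.
Total exposure: 5 days.
After the first batch: Gamma(34 + 14, 13 + 5) = Gamma(48, 18).
Total count: 20 + 5 + 10 + 3 + 21 + 8 + 42 = 109.
Total exposure: 4 + 2 + 2 + 1 + 7 + 4 + 7 = 27 days.
After the second batch: Gamma(48 + 109, 18 + 27) = Gamma(157, 45).
Predictive mean over a 3-day window = T·E[λ|data] = 3·157/45 = 157/15.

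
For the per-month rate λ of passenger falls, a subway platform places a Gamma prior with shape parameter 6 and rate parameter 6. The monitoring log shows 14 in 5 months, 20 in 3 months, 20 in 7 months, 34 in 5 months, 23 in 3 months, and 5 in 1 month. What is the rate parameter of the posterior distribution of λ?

30

Total count: 14 + 20 + 20 + 34 + 23 + 5 = 116.
Total exposure: 5 + 3 + 7 + 5 + 3 + 1 = 24 months.
Conjugate update: add total count to the shape and total exposure to the rate, giving Gamma(122, 30).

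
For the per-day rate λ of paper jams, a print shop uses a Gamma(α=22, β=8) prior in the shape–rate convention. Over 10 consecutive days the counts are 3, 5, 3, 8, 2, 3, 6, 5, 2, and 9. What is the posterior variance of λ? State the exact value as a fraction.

Total count: 3 + 5 + 3 + 8 + 2 + 3 + 6 + 5 + 2 + 9 = 46.
Total exposure: 10 days.
Posterior: α' = 22 + 46 = 68, β' = 8 + 10 = 18.
Posterior variance = α'/β'² = 68/324 = 17/81.

17/81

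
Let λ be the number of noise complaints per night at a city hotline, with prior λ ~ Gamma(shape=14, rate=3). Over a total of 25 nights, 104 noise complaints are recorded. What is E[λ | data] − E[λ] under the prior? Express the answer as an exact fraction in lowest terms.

-19/42

Total count 104 over total exposure 25 nights.
Posterior: α' = 14 + 104 = 118, β' = 3 + 25 = 28.
Posterior mean = 118/28 = 59/14; prior mean = 14/3 = 14/3. Difference = 59/14 − 14/3 = -19/42.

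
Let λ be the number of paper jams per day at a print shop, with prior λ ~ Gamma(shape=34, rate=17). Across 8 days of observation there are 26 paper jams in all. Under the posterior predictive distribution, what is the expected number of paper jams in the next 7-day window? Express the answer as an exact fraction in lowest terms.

84/5

Total count 26 over total exposure 8 days.
Gamma(α, β) with Poisson data over total exposure Σt gives posterior Gamma(α+Σx, β+Σt) = Gamma(60, 25).
Predictive mean over a 7-day window = T·E[λ|data] = 7·60/25 = 84/5.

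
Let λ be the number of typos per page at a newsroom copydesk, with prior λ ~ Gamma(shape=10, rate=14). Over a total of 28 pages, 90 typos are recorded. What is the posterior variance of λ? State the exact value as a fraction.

25/441

Total count 90 over total exposure 28 pages.
Gamma(α, β) with Poisson data over total exposure Σt gives posterior Gamma(α+Σx, β+Σt) = Gamma(100, 42).
Posterior variance = α'/β'² = 100/1764 = 25/441.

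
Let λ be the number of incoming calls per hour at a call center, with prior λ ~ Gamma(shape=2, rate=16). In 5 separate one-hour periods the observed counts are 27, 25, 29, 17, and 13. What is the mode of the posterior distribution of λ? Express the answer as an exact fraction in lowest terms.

Total count: 27 + 25 + 29 + 17 + 13 = 111.
Total exposure: 5 hours.
The Gamma prior is conjugate for the Poisson rate, so λ | data ~ Gamma(2+111, 16+5) = Gamma(113, 21).
Posterior mode = (α'−1)/β' = 112/21 = 16/3.

16/3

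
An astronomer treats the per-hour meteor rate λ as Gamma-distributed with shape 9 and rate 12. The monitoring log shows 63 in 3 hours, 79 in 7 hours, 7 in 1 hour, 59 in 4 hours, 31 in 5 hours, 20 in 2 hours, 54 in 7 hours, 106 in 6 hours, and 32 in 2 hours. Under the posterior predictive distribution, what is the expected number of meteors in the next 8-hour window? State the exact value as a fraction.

3680/49

Total count: 63 + 79 + 7 + 59 + 31 + 20 + 54 + 106 + 32 = 451.
Total exposure: 3 + 7 + 1 + 4 + 5 + 2 + 7 + 6 + 2 = 37 hours.
The Gamma prior is conjugate for the Poisson rate, so λ | data ~ Gamma(9+451, 12+37) = Gamma(460, 49).
Predictive mean over an 8-hour window = T·E[λ|data] = 8·460/49 = 3680/49.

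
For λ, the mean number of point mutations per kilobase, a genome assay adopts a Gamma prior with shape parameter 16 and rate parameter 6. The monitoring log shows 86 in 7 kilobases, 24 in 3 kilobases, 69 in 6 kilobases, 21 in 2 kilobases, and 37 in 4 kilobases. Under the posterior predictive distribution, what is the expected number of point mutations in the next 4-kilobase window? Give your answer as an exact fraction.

Total count: 86 + 24 + 69 + 21 + 37 = 237.
Total exposure: 7 + 3 + 6 + 2 + 4 = 22 kilobases.
The Gamma prior is conjugate for the Poisson rate, so λ | data ~ Gamma(16+237, 6+22) = Gamma(253, 28).
Predictive mean over a 4-kilobase window = T·E[λ|data] = 4·253/28 = 253/7.

253/7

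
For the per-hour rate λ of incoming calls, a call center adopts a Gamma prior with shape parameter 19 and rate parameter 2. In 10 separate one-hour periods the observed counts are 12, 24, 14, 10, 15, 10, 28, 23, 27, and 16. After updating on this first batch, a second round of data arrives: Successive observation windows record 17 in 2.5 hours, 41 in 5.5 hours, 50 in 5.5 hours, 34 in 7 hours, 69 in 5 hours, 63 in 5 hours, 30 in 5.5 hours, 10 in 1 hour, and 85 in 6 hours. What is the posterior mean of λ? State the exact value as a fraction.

Total count: 12 + 24 + 14 + 10 + 15 + 10 + 28 + 23 + 27 + 16 = 179.
Total exposure: 10 hours.
After the first batch: Gamma(19 + 179, 2 + 10) = Gamma(198, 12).
Total count: 17 + 41 + 50 + 34 + 69 + 63 + 30 + 10 + 85 = 399.
Total exposure: 2.5 + 5.5 + 5.5 + 7 + 5 + 5 + 5.5 + 1 + 6 = 43 hours.
After the second batch: Gamma(198 + 399, 12 + 43) = Gamma(597, 55).
Posterior mean = α'/β' = 597/55.

597/55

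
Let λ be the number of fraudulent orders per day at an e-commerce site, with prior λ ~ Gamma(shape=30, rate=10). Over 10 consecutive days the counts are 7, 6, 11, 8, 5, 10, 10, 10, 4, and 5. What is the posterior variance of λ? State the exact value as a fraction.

Total count: 7 + 6 + 11 + 8 + 5 + 10 + 10 + 10 + 4 + 5 = 76.
Total exposure: 10 days.
Gamma(α, β) with Poisson data over total exposure Σt gives posterior Gamma(α+Σx, β+Σt) = Gamma(106, 20).
Posterior variance = α'/β'² = 106/400 = 53/200.

53/200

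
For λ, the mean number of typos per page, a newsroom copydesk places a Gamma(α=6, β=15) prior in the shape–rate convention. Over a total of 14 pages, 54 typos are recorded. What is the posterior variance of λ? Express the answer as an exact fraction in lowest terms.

60/841

Total count 54 over total exposure 14 pages.
By Gamma–Poisson conjugacy, the posterior is Gamma(α + Σx, β + Σt) = Gamma(6 + 54, 15 + 14) = Gamma(60, 29).
Posterior variance = α'/β'² = 60/841.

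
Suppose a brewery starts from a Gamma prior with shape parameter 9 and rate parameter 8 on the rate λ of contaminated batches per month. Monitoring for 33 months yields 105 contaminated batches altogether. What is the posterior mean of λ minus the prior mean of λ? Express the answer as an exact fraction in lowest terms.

543/328

Total count 105 over total exposure 33 months.
Conjugate update: add total count to the shape and total exposure to the rate, giving Gamma(114, 41).
Posterior mean = 114/41 = 114/41; prior mean = 9/8 = 9/8. Difference = 114/41 − 9/8 = 543/328.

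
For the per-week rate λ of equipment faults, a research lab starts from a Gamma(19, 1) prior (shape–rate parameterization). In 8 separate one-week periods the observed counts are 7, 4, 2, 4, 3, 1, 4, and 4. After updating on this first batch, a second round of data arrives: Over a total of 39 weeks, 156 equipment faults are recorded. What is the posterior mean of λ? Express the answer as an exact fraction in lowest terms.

Total count: 7 + 4 + 2 + 4 + 3 + 1 + 4 + 4 = 29.
Total exposure: 8 weeks.
After the first batch: Gamma(19 + 29, 1 + 8) = Gamma(48, 9).
Total count 156 over total exposure 39 weeks.
After the second batch: Gamma(48 + 156, 9 + 39) = Gamma(204, 48).
Posterior mean = α'/β' = 204/48 = 17/4.

17/4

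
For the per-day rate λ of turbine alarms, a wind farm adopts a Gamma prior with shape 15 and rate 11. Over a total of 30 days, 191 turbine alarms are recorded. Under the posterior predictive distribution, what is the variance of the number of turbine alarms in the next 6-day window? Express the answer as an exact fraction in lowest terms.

58092/1681

Total count 191 over total exposure 30 days.
The Gamma prior is conjugate for the Poisson rate, so λ | data ~ Gamma(15+191, 11+30) = Gamma(206, 41).
The posterior predictive for a window of length T is Negative Binomial with variance T·α'·(β'+T)/β'² = 6·206·47/1681 = 58092/1681.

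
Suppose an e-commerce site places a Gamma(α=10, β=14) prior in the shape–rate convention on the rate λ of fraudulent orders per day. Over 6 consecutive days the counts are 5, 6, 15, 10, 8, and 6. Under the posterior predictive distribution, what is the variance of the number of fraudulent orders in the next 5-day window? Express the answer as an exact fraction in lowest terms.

Total count: 5 + 6 + 15 + 10 + 8 + 6 = 50.
Total exposure: 6 days.
Conjugate update: add total count to the shape and total exposure to the rate, giving Gamma(60, 20).
The posterior predictive for a window of length T is Negative Binomial with variance T·α'·(β'+T)/β'² = 5·60·25/400 = 75/4.

75/4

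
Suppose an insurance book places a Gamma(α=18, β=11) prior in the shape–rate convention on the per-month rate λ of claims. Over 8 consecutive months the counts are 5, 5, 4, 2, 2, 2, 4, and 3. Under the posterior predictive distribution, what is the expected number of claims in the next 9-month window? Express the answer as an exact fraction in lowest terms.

Total count: 5 + 5 + 4 + 2 + 2 + 2 + 4 + 3 = 27.
Total exposure: 8 months.
The Gamma prior is conjugate for the Poisson rate, so λ | data ~ Gamma(18+27, 11+8) = Gamma(45, 19).
Predictive mean over a 9-month window = T·E[λ|data] = 9·45/19 = 405/19.

405/19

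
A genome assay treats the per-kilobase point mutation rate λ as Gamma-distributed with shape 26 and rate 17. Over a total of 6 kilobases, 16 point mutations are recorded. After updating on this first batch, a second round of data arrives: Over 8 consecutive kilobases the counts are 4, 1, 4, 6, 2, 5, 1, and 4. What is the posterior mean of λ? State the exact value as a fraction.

Total count 16 over total exposure 6 kilobases.
After the first batch: Gamma(26 + 16, 17 + 6) = Gamma(42, 23).
Total count: 4 + 1 + 4 + 6 + 2 + 5 + 1 + 4 = 27.
Total exposure: 8 kilobases.
After the second batch: Gamma(42 + 27, 23 + 8) = Gamma(69, 31).
Posterior mean = α'/β' = 69/31.

69/31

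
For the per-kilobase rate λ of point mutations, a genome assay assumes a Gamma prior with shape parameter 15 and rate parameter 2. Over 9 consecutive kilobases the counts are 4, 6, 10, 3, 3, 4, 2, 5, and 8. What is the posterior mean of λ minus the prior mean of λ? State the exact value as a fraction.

-45/22

Total count: 4 + 6 + 10 + 3 + 3 + 4 + 2 + 5 + 8 = 45.
Total exposure: 9 kilobases.
Gamma(α, β) with Poisson data over total exposure Σt gives posterior Gamma(α+Σx, β+Σt) = Gamma(60, 11).
Posterior mean = 60/11 = 60/11; prior mean = 15/2 = 15/2. Difference = 60/11 − 15/2 = -45/22.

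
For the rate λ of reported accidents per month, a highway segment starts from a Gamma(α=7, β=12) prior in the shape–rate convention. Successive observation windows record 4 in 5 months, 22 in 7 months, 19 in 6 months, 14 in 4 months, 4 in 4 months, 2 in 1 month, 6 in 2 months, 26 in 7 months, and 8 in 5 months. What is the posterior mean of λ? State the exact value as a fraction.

Total count: 4 + 22 + 19 + 14 + 4 + 2 + 6 + 26 + 8 = 105.
Total exposure: 5 + 7 + 6 + 4 + 4 + 1 + 2 + 7 + 5 = 41 months.
The Gamma prior is conjugate for the Poisson rate, so λ | data ~ Gamma(7+105, 12+41) = Gamma(112, 53).
Posterior mean = α'/β' = 112/53.

112/53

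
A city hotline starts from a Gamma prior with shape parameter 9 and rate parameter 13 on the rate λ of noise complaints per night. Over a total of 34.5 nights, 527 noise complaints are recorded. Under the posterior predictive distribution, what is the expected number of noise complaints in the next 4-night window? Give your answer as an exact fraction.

4288/95

Total count 527 over total exposure 34.5 nights.
Conjugate update: add total count to the shape and total exposure to the rate, giving Gamma(536, 95/2).
Predictive mean over a 4-night window = T·E[λ|data] = 4·536/(95/2) = 4288/95.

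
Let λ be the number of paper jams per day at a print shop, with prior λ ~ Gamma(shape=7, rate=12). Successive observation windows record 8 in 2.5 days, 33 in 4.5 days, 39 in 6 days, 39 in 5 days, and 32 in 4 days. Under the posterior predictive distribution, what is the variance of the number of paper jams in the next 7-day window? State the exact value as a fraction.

Total count: 8 + 33 + 39 + 39 + 32 = 151.
Total exposure: 2.5 + 4.5 + 6 + 5 + 4 = 22 days.
The Gamma prior is conjugate for the Poisson rate, so λ | data ~ Gamma(7+151, 12+22) = Gamma(158, 34).
The posterior predictive for a window of length T is Negative Binomial with variance T·α'·(β'+T)/β'² = 7·158·41/1156 = 22673/578.

22673/578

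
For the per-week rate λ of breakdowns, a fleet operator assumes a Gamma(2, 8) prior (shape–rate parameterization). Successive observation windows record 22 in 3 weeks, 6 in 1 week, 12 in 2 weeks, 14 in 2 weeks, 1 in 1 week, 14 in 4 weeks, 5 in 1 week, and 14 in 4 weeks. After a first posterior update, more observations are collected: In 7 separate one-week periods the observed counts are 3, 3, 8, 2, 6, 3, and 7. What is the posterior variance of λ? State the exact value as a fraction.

122/1089

Total count: 22 + 6 + 12 + 14 + 1 + 14 + 5 + 14 = 88.
Total exposure: 3 + 1 + 2 + 2 + 1 + 4 + 1 + 4 = 18 weeks.
After the first batch: Gamma(2 + 88, 8 + 18) = Gamma(90, 26).
Total count: 3 + 3 + 8 + 2 + 6 + 3 + 7 = 32.
Total exposure: 7 weeks.
After the second batch: Gamma(90 + 32, 26 + 7) = Gamma(122, 33).
Posterior variance = α'/β'² = 122/1089.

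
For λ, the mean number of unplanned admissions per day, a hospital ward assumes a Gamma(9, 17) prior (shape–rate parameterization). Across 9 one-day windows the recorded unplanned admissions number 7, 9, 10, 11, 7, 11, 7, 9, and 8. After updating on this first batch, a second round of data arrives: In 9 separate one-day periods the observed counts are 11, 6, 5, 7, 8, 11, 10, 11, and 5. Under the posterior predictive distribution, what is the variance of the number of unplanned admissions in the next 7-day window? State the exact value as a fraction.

972/25

Total count: 7 + 9 + 10 + 11 + 7 + 11 + 7 + 9 + 8 = 79.
Total exposure: 9 days.
After the first batch: Gamma(9 + 79, 17 + 9) = Gamma(88, 26).
Total count: 11 + 6 + 5 + 7 + 8 + 11 + 10 + 11 + 5 = 74.
Total exposure: 9 days.
After the second batch: Gamma(88 + 74, 26 + 9) = Gamma(162, 35).
The posterior predictive for a window of length T is Negative Binomial with variance T·α'·(β'+T)/β'² = 7·162·42/1225 = 972/25.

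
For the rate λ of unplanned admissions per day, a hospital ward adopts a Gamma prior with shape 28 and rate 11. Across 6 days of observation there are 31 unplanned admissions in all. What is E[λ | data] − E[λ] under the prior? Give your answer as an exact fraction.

173/187

Total count 31 over total exposure 6 days.
Gamma(α, β) with Poisson data over total exposure Σt gives posterior Gamma(α+Σx, β+Σt) = Gamma(59, 17).
Posterior mean = 59/17 = 59/17; prior mean = 28/11 = 28/11. Difference = 59/17 − 28/11 = 173/187.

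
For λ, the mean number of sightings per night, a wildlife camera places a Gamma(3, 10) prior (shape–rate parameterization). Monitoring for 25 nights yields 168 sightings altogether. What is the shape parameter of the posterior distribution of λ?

171

Total count 168 over total exposure 25 nights.
The Gamma prior is conjugate for the Poisson rate, so λ | data ~ Gamma(3+168, 10+25) = Gamma(171, 35).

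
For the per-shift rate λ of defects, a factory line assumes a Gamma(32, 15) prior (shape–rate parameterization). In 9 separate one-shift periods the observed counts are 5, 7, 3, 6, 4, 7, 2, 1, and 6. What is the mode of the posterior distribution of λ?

Total count: 5 + 7 + 3 + 6 + 4 + 7 + 2 + 1 + 6 = 41.
Total exposure: 9 shifts.
Gamma(α, β) with Poisson data over total exposure Σt gives posterior Gamma(α+Σx, β+Σt) = Gamma(73, 24).
Posterior mode = (α'−1)/β' = 72/24 = 3.

3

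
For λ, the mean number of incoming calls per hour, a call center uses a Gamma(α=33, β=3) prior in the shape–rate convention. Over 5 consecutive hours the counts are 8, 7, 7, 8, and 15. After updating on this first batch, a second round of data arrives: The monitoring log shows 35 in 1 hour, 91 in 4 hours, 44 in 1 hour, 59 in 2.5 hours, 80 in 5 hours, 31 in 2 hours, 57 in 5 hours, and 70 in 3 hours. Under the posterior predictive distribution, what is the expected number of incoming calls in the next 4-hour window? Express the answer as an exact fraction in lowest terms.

Total count: 8 + 7 + 7 + 8 + 15 = 45.
Total exposure: 5 hours.
After the first batch: Gamma(33 + 45, 3 + 5) = Gamma(78, 8).
Total count: 35 + 91 + 44 + 59 + 80 + 31 + 57 + 70 = 467.
Total exposure: 1 + 4 + 1 + 2.5 + 5 + 2 + 5 + 3 = 23.5 hours.
After the second batch: Gamma(78 + 467, 8 + 23.5) = Gamma(545, 63/2).
Predictive mean over a 4-hour window = T·E[λ|data] = 4·545/(63/2) = 4360/63.

4360/63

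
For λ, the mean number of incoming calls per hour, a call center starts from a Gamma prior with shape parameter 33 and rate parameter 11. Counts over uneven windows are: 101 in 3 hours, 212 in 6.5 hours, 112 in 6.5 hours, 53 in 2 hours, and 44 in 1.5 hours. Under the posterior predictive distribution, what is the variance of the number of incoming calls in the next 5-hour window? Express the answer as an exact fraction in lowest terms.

394050/3721

Total count: 101 + 212 + 112 + 53 + 44 = 522.
Total exposure: 3 + 6.5 + 6.5 + 2 + 1.5 = 19.5 hours.
Conjugate update: add total count to the shape and total exposure to the rate, giving Gamma(555, 61/2).
The posterior predictive for a window of length T is Negative Binomial with variance T·α'·(β'+T)/β'² = 5·555·(71/2)/(3721/4) = 394050/3721.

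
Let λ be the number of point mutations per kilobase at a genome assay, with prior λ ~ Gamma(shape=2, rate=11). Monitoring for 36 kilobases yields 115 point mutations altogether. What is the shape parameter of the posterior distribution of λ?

117

Total count 115 over total exposure 36 kilobases.
The Gamma prior is conjugate for the Poisson rate, so λ | data ~ Gamma(2+115, 11+36) = Gamma(117, 47).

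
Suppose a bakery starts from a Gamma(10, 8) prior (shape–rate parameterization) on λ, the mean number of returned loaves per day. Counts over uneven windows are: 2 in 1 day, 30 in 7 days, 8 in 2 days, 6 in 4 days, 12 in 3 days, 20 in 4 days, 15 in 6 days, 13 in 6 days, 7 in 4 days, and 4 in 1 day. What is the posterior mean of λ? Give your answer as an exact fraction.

127/46

Total count: 2 + 30 + 8 + 6 + 12 + 20 + 15 + 13 + 7 + 4 = 117.
Total exposure: 1 + 7 + 2 + 4 + 3 + 4 + 6 + 6 + 4 + 1 = 38 days.
Conjugate update: add total count to the shape and total exposure to the rate, giving Gamma(127, 46).
Posterior mean = α'/β' = 127/46.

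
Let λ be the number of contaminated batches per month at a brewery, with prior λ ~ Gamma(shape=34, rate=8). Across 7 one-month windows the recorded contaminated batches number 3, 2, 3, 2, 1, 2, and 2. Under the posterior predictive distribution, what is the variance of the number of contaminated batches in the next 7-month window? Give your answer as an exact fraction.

7546/225

Total count: 3 + 2 + 3 + 2 + 1 + 2 + 2 = 15.
Total exposure: 7 months.
Posterior: α' = 34 + 15 = 49, β' = 8 + 7 = 15.
The posterior predictive for a window of length T is Negative Binomial with variance T·α'·(β'+T)/β'² = 7·49·22/225 = 7546/225.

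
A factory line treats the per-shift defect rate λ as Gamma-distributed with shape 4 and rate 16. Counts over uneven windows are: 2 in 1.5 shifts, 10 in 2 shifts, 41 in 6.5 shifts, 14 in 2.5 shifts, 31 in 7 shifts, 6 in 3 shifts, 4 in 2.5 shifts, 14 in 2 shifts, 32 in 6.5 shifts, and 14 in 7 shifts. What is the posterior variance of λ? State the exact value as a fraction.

Total count: 2 + 10 + 41 + 14 + 31 + 6 + 4 + 14 + 32 + 14 = 168.
Total exposure: 1.5 + 2 + 6.5 + 2.5 + 7 + 3 + 2.5 + 2 + 6.5 + 7 = 40.5 shifts.
Conjugate update: add total count to the shape and total exposure to the rate, giving Gamma(172, 113/2).
Posterior variance = α'/β'² = 172/(12769/4) = 688/12769.

688/12769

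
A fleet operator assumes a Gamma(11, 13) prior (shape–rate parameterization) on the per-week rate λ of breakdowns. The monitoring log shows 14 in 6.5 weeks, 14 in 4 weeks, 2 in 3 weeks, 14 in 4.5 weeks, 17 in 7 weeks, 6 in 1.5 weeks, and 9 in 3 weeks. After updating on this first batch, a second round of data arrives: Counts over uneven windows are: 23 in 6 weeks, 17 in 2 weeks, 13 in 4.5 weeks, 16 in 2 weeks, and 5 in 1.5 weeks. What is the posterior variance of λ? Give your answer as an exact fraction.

Total count: 14 + 14 + 2 + 14 + 17 + 6 + 9 = 76.
Total exposure: 6.5 + 4 + 3 + 4.5 + 7 + 1.5 + 3 = 29.5 weeks.
After the first batch: Gamma(11 + 76, 13 + 29.5) = Gamma(87, 85/2).
Total count: 23 + 17 + 13 + 16 + 5 = 74.
Total exposure: 6 + 2 + 4.5 + 2 + 1.5 = 16 weeks.
After the second batch: Gamma(87 + 74, 85/2 + 16) = Gamma(161, 117/2).
Posterior variance = α'/β'² = 161/(13689/4) = 644/13689.

644/13689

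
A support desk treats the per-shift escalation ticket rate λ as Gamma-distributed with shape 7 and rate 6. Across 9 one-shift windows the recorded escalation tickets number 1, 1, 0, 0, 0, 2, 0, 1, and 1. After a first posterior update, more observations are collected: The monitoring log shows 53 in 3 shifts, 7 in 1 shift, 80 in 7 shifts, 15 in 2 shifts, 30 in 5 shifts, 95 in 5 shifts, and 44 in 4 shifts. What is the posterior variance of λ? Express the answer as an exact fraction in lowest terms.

337/1764

Total count: 1 + 1 + 0 + 0 + 0 + 2 + 0 + 1 + 1 = 6.
Total exposure: 9 shifts.
After the first batch: Gamma(7 + 6, 6 + 9) = Gamma(13, 15).
Total count: 53 + 7 + 80 + 15 + 30 + 95 + 44 = 324.
Total exposure: 3 + 1 + 7 + 2 + 5 + 5 + 4 = 27 shifts.
After the second batch: Gamma(13 + 324, 15 + 27) = Gamma(337, 42).
Posterior variance = α'/β'² = 337/1764.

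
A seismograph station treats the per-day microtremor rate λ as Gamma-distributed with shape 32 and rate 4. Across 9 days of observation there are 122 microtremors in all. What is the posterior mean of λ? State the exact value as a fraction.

154/13

Total count 122 over total exposure 9 days.
By Gamma–Poisson conjugacy, the posterior is Gamma(α + Σx, β + Σt) = Gamma(32 + 122, 4 + 9) = Gamma(154, 13).
Posterior mean = α'/β' = 154/13.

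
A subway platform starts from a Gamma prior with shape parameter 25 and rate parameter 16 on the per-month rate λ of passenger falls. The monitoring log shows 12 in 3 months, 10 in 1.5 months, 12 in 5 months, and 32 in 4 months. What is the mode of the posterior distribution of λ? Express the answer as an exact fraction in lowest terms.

180/59

Total count: 12 + 10 + 12 + 32 = 66.
Total exposure: 3 + 1.5 + 5 + 4 = 13.5 months.
By Gamma–Poisson conjugacy, the posterior is Gamma(α + Σx, β + Σt) = Gamma(25 + 66, 16 + 13.5) = Gamma(91, 59/2).
Posterior mode = (α'−1)/β' = 90/(59/2) = 180/59.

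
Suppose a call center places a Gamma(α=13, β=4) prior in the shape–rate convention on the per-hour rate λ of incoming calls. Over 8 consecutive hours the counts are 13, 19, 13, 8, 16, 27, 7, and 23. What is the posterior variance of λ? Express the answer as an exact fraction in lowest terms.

139/144

Total count: 13 + 19 + 13 + 8 + 16 + 27 + 7 + 23 = 126.
Total exposure: 8 hours.
By Gamma–Poisson conjugacy, the posterior is Gamma(α + Σx, β + Σt) = Gamma(13 + 126, 4 + 8) = Gamma(139, 12).
Posterior variance = α'/β'² = 139/144.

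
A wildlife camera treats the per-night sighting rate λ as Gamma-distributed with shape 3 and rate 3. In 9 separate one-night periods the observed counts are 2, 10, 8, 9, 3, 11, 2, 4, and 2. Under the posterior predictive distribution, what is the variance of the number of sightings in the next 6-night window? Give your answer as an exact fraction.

Total count: 2 + 10 + 8 + 9 + 3 + 11 + 2 + 4 + 2 = 51.
Total exposure: 9 nights.
Conjugate update: add total count to the shape and total exposure to the rate, giving Gamma(54, 12).
The posterior predictive for a window of length T is Negative Binomial with variance T·α'·(β'+T)/β'² = 6·54·18/144 = 81/2.

81/2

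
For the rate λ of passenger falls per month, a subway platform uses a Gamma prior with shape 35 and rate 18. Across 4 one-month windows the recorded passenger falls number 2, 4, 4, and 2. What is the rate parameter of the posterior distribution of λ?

Total count: 2 + 4 + 4 + 2 = 12.
Total exposure: 4 months.
Gamma(α, β) with Poisson data over total exposure Σt gives posterior Gamma(α+Σx, β+Σt) = Gamma(47, 22).

22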